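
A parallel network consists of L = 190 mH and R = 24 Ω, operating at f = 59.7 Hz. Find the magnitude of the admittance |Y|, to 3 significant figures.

ω = 2πf = 375.1 rad/s
X_L = ωL = 71.3 Ω
Parallel: admittances add. Y = 1/R + 1/(jωL)
Y = (0.0417 − j0.0140) S
|Y| = 0.0440 S → |Z| = 1/|Y| = 22.7 Ω, ∠Z = −∠Y = 18.6°

44.0 mS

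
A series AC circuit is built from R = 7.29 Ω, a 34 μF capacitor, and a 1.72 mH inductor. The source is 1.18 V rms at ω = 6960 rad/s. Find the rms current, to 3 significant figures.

111 mA

X_L = ωL = 12.0 Ω
X_C = 1/(ωC) = 4.23 Ω
Net reactance X = X_L − X_C = 7.75 Ω
Z = 7.29 + j7.75 Ω
|Z| = √(7.29² + 7.75²) = 10.6 Ω
I = V/|Z| = 1.18/10.6 = 111 mA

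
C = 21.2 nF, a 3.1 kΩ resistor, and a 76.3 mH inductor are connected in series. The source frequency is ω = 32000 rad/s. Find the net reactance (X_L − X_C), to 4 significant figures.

967.5 Ω

X_L = ωL = 2442 Ω
X_C = 1/(ωC) = 1474 Ω
X = 2442 − 1474 = 967.5 Ω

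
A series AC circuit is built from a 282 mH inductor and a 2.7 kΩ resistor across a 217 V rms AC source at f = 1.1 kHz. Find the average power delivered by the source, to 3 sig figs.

ω = 2πf = 6912 rad/s
X_L = ωL = 1950 Ω
Z = 2700 + j1950 Ω
|Z| = √(2700² + 1950²) = 3330 Ω
∠Z = arctan(1950/2700) = 35.8°
I = V/|Z| = 65.2 mA
P = VI cos φ = 217 × 0.0652 × cos(35.8°) = 11.5 W

11.5 W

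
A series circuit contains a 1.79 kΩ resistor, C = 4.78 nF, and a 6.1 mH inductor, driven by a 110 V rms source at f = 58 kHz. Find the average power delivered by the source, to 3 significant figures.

ω = 2πf = 364400 rad/s
X_L = ωL = 2220 Ω
X_C = 1/(ωC) = 574 Ω
Net reactance X = X_L − X_C = 1650 Ω
Z = 1790 + j1650 Ω
|Z| = √(1790² + 1650²) = 2430 Ω
∠Z = arctan(1650/1790) = 42.7°
I = V/|Z| = 45.2 mA
P = VI cos φ = 110 × 0.0452 × cos(42.7°) = 3.66 W

3.66 W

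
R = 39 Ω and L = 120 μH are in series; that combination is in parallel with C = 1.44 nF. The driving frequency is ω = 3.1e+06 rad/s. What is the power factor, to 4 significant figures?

X_L = ωL = 372.0 Ω
X_C = 1/(ωC) = 224.0 Ω
Branch 1 (R+jX_L): Z₁ = 39.00 + j372.0 Ω, |Z₁| = 374.0 Ω
Branch 2 (−jX_C): Z₂ = −j224.0 Ω
Parallel: Z = Z₁Z₂/(Z₁+Z₂), |Z| = 547.5 Ω, ∠Z = -81.22°
cos φ = cos(-81.22°) = 0.1526

0.1526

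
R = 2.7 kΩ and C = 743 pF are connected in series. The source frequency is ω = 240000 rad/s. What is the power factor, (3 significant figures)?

0.434

X_C = 1/(ωC) = 5610 Ω
Z = 2700 − j5610 Ω
|Z| = √(2700² + 5610²) = 6220 Ω
∠Z = arctan(-5610/2700) = -64.3°
cos φ = cos(-64.3°) = 0.434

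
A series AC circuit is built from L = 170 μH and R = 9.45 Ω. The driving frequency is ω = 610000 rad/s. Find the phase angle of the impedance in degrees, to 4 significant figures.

X_L = ωL = 103.7 Ω
Z = 9.450 + j103.7 Ω
|Z| = √(9.450² + 103.7²) = 104.1 Ω
∠Z = arctan(103.7/9.450) = 84.79°

84.79°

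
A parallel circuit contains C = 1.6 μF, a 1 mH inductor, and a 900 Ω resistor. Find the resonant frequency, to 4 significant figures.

3.979 kHz

ω₀ = 1/√(LC) = 1/√(0.001 × 1.6e-06) = 25000 rad/s
f₀ = ω₀/(2π) = 3.979 kHz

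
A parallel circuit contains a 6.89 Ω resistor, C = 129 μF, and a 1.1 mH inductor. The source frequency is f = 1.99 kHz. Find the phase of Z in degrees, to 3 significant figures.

-84.6°

ω = 2πf = 12500 rad/s
X_L = ωL = 13.8 Ω
X_C = 1/(ωC) = 0.620 Ω
Parallel: admittances add. Y = 1/R + 1/(jωL) + jωC
Y = (0.145 + j1.54) S
|Y| = 1.55 S → |Z| = 1/|Y| = 0.646 Ω, ∠Z = −∠Y = -84.6°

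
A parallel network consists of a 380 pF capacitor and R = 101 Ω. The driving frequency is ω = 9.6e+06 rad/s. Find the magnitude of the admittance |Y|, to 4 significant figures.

10.55 mS

X_C = 1/(ωC) = 274.1 Ω
Parallel: admittances add. Y = 1/R + jωC
Y = (0.009901 + j0.003648) S
|Y| = 0.01055 S → |Z| = 1/|Y| = 94.77 Ω, ∠Z = −∠Y = -20.23°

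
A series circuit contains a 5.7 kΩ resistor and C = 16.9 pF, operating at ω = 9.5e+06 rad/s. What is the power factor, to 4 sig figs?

0.6751

X_C = 1/(ωC) = 6229 Ω
Z = 5700 − j6229 Ω
|Z| = √(5700² + 6229²) = 8443 Ω
∠Z = arctan(-6229/5700) = -47.54°
cos φ = cos(-47.54°) = 0.6751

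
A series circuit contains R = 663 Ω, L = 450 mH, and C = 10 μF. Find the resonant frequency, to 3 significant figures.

75.0 Hz

ω₀ = 1/√(LC) = 1/√(0.45 × 1e-05) = 471.4 rad/s
f₀ = ω₀/(2π) = 75.0 Hz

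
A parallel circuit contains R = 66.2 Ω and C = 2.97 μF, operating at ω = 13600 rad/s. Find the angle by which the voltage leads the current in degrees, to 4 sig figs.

-69.50°

X_C = 1/(ωC) = 24.76 Ω
Parallel: admittances add. Y = 1/R + jωC
Y = (0.01511 + j0.04039) S
|Y| = 0.04312 S → |Z| = 1/|Y| = 23.19 Ω, ∠Z = −∠Y = -69.50°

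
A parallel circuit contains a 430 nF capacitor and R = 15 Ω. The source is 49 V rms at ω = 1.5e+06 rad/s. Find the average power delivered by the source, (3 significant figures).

X_C = 1/(ωC) = 1.55 Ω
Parallel: admittances add. Y = 1/R + jωC
Y = (0.0667 + j0.645) S
|Y| = 0.648 S → |Z| = 1/|Y| = 1.54 Ω, ∠Z = −∠Y = -84.1°
I = V/|Z| = 31.8 A
P = VI cos φ = 49 × 31.8 × cos(-84.1°) = 160 W

160 W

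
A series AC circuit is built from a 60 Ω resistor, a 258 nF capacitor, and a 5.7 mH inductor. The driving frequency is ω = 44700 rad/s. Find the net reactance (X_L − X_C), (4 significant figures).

X_L = ωL = 254.8 Ω
X_C = 1/(ωC) = 86.71 Ω
X = 254.8 − 86.71 = 168.1 Ω

168.1 Ω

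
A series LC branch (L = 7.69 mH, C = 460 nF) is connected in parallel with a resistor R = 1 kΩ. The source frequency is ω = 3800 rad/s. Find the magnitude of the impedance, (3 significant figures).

477 Ω

X_L = ωL = 29.2 Ω
X_C = 1/(ωC) = 572 Ω
Branch 1: Z₁ = R = 1000 Ω
Branch 2 (series LC): Z₂ = j(X_L − X_C) = −j543 Ω
Parallel: Z = Z₁Z₂/(Z₁+Z₂), |Z| = 477 Ω, ∠Z = -61.5°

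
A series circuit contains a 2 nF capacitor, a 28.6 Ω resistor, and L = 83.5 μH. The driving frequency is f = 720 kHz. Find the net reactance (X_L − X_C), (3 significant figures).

267 Ω

ω = 2πf = 4.524e+06 rad/s
X_L = ωL = 378 Ω
X_C = 1/(ωC) = 111 Ω
X = 378 − 111 = 267 Ω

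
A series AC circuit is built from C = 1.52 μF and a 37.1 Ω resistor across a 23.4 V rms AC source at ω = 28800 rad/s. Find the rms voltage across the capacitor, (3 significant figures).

12.3 V

X_C = 1/(ωC) = 22.8 Ω
Z = 37.1 − j22.8 Ω
|Z| = √(37.1² + 22.8²) = 43.6 Ω
I = V/|Z| = 537 mA
V_C = I·|Z_C| = 0.537 × 22.8 = 12.3 V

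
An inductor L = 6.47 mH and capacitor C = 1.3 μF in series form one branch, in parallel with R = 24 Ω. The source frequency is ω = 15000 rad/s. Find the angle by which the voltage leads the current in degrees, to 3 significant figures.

X_L = ωL = 97.0 Ω
X_C = 1/(ωC) = 51.3 Ω
Branch 1: Z₁ = R = 24.0 Ω
Branch 2 (series LC): Z₂ = j(X_L − X_C) = j45.8 Ω
Parallel: Z = Z₁Z₂/(Z₁+Z₂), |Z| = 21.3 Ω, ∠Z = 27.7°

27.7°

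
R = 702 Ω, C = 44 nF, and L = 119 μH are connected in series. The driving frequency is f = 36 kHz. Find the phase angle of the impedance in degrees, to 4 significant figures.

-5.982°

ω = 2πf = 226200 rad/s
X_L = ωL = 26.92 Ω
X_C = 1/(ωC) = 100.5 Ω
Net reactance X = X_L − X_C = -73.56 Ω
Z = 702.0 − j73.56 Ω
|Z| = √(702.0² + 73.56²) = 705.8 Ω
∠Z = arctan(-73.56/702.0) = -5.982°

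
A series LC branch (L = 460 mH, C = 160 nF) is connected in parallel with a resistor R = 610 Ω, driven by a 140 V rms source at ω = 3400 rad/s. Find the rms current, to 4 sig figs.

559.7 mA

X_L = ωL = 1564 Ω
X_C = 1/(ωC) = 1838 Ω
Branch 1: Z₁ = R = 610.0 Ω
Branch 2 (series LC): Z₂ = j(X_L − X_C) = −j274.2 Ω
Parallel: Z = Z₁Z₂/(Z₁+Z₂), |Z| = 250.1 Ω, ∠Z = -65.79°
I = V/|Z| = 140/250.1 = 559.7 mA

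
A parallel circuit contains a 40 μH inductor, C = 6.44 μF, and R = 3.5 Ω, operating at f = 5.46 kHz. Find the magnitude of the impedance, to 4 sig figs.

1.716 Ω

ω = 2πf = 34310 rad/s
X_L = ωL = 1.372 Ω
X_C = 1/(ωC) = 4.526 Ω
Parallel: admittances add. Y = 1/R + 1/(jωL) + jωC
Y = (0.2857 − j0.5078) S
|Y| = 0.5827 S → |Z| = 1/|Y| = 1.716 Ω, ∠Z = −∠Y = 60.64°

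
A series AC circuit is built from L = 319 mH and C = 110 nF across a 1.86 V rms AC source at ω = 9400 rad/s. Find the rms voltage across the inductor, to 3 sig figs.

2.75 V

X_L = ωL = 3000 Ω
X_C = 1/(ωC) = 967 Ω
Net reactance X = X_L − X_C = 2030 Ω
Z = j2030 Ω
|Z| = √(0² + 2030²) = 2030 Ω
I = V/|Z| = 916 μA
V_L = I·|Z_L| = 0.000916 × 3000 = 2.75 V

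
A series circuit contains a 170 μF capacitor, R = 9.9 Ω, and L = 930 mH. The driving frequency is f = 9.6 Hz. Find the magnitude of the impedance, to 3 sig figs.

ω = 2πf = 60.32 rad/s
X_L = ωL = 56.1 Ω
X_C = 1/(ωC) = 97.5 Ω
Net reactance X = X_L − X_C = -41.4 Ω
Z = 9.90 − j41.4 Ω
|Z| = √(9.90² + 41.4²) = 42.6 Ω

42.6 Ω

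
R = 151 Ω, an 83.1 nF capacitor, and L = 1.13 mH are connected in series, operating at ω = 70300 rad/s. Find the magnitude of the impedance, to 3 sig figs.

177 Ω

X_L = ωL = 79.4 Ω
X_C = 1/(ωC) = 171 Ω
Net reactance X = X_L − X_C = -91.7 Ω
Z = 151 − j91.7 Ω
|Z| = √(151² + 91.7²) = 177 Ω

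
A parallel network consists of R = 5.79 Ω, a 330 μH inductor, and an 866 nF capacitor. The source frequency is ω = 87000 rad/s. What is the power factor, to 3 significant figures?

0.974

X_L = ωL = 28.7 Ω
X_C = 1/(ωC) = 13.3 Ω
Parallel: admittances add. Y = 1/R + 1/(jωL) + jωC
Y = (0.173 + j0.0405) S
|Y| = 0.177 S → |Z| = 1/|Y| = 5.64 Ω, ∠Z = −∠Y = -13.2°
cos φ = cos(-13.2°) = 0.974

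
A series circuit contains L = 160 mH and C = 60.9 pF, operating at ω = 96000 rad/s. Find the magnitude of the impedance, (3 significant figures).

X_L = ωL = 15400 Ω
X_C = 1/(ωC) = 171000 Ω
Net reactance X = X_L − X_C = -156000 Ω
Z = − j156000 Ω
|Z| = √(0² + 156000²) = 156000 Ω

156000 Ω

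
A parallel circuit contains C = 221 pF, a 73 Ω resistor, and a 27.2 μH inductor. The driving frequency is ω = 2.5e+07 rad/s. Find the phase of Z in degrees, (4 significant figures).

X_L = ωL = 680.0 Ω
X_C = 1/(ωC) = 181.0 Ω
Parallel: admittances add. Y = 1/R + 1/(jωL) + jωC
Y = (0.01370 + j0.004054) S
|Y| = 0.01429 S → |Z| = 1/|Y| = 70.00 Ω, ∠Z = −∠Y = -16.49°

-16.49°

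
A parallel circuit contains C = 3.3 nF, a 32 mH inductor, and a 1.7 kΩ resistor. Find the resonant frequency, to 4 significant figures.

ω₀ = 1/√(LC) = 1/√(0.032 × 3.3e-09) = 97310 rad/s
f₀ = ω₀/(2π) = 15.49 kHz

15.49 kHz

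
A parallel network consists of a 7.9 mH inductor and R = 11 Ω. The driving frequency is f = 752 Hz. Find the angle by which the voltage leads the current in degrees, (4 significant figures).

16.42°

ω = 2πf = 4725 rad/s
X_L = ωL = 37.33 Ω
Parallel: admittances add. Y = 1/R + 1/(jωL)
Y = (0.09091 − j0.02679) S
|Y| = 0.09477 S → |Z| = 1/|Y| = 10.55 Ω, ∠Z = −∠Y = 16.42°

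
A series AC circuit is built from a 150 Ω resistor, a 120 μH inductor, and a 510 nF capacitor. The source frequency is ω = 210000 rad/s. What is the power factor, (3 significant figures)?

X_L = ωL = 25.2 Ω
X_C = 1/(ωC) = 9.34 Ω
Net reactance X = X_L − X_C = 15.9 Ω
Z = 150 + j15.9 Ω
|Z| = √(150² + 15.9²) = 151 Ω
∠Z = arctan(15.9/150) = 6.04°
cos φ = cos(6.04°) = 0.994

0.994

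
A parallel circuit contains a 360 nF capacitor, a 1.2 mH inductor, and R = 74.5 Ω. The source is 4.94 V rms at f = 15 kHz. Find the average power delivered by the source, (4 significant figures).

ω = 2πf = 94250 rad/s
X_L = ωL = 113.1 Ω
X_C = 1/(ωC) = 29.47 Ω
Parallel: admittances add. Y = 1/R + 1/(jωL) + jωC
Y = (0.01342 + j0.02509) S
|Y| = 0.02845 S → |Z| = 1/|Y| = 35.15 Ω, ∠Z = −∠Y = -61.85°
I = V/|Z| = 140.6 mA
P = VI cos φ = 4.94 × 0.1406 × cos(-61.85°) = 327.6 mW

327.6 mW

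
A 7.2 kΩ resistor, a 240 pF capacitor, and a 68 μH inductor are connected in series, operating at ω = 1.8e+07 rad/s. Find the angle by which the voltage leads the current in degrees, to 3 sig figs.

7.85°

X_L = ωL = 1220 Ω
X_C = 1/(ωC) = 231 Ω
Net reactance X = X_L − X_C = 993 Ω
Z = 7200 + j993 Ω
|Z| = √(7200² + 993²) = 7270 Ω
∠Z = arctan(993/7200) = 7.85°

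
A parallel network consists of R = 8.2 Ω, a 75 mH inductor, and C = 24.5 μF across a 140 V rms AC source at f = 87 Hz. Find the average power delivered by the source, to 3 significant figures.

2.39 kW

ω = 2πf = 546.6 rad/s
X_L = ωL = 41.0 Ω
X_C = 1/(ωC) = 74.7 Ω
Parallel: admittances add. Y = 1/R + 1/(jωL) + jωC
Y = (0.122 − j0.0110) S
|Y| = 0.122 S → |Z| = 1/|Y| = 8.17 Ω, ∠Z = −∠Y = 5.15°
I = V/|Z| = 17.1 A
P = VI cos φ = 140 × 17.1 × cos(5.15°) = 2.39 kW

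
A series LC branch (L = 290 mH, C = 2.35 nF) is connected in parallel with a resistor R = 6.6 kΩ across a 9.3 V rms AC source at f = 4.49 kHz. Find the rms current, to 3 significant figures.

1.95 mA

ω = 2πf = 28210 rad/s
X_L = ωL = 8180 Ω
X_C = 1/(ωC) = 15100 Ω
Branch 1: Z₁ = R = 6600 Ω
Branch 2 (series LC): Z₂ = j(X_L − X_C) = −j6900 Ω
Parallel: Z = Z₁Z₂/(Z₁+Z₂), |Z| = 4770 Ω, ∠Z = -43.7°
I = V/|Z| = 9.3/4770 = 1.95 mA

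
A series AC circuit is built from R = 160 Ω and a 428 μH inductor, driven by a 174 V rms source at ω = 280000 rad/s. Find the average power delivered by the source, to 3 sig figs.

121 W

X_L = ωL = 120 Ω
Z = 160 + j120 Ω
|Z| = √(160² + 120²) = 200 Ω
∠Z = arctan(120/160) = 36.8°
I = V/|Z| = 870 mA
P = VI cos φ = 174 × 0.870 × cos(36.8°) = 121 W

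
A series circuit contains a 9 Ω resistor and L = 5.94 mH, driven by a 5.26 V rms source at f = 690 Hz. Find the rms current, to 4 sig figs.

192.8 mA

ω = 2πf = 4335 rad/s
X_L = ωL = 25.75 Ω
Z = 9.000 + j25.75 Ω
|Z| = √(9.000² + 25.75²) = 27.28 Ω
I = V/|Z| = 5.26/27.28 = 192.8 mA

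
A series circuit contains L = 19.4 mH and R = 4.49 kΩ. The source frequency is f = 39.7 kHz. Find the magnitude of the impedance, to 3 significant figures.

ω = 2πf = 249400 rad/s
X_L = ωL = 4840 Ω
Z = 4490 + j4840 Ω
|Z| = √(4490² + 4840²) = 6600 Ω

6600 Ω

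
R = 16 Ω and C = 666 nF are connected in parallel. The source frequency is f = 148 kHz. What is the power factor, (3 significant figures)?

ω = 2πf = 929900 rad/s
X_C = 1/(ωC) = 1.61 Ω
Parallel: admittances add. Y = 1/R + jωC
Y = (0.0625 + j0.619) S
|Y| = 0.622 S → |Z| = 1/|Y| = 1.61 Ω, ∠Z = −∠Y = -84.2°
cos φ = cos(-84.2°) = 0.100

0.100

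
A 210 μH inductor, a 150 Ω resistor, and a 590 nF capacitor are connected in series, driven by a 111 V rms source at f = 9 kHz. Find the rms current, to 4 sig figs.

734.7 mA

ω = 2πf = 56550 rad/s
X_L = ωL = 11.88 Ω
X_C = 1/(ωC) = 29.97 Ω
Net reactance X = X_L − X_C = -18.10 Ω
Z = 150.0 − j18.10 Ω
|Z| = √(150.0² + 18.10²) = 151.1 Ω
I = V/|Z| = 111/151.1 = 734.7 mA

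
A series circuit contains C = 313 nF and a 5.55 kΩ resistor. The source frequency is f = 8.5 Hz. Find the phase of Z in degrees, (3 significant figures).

ω = 2πf = 53.41 rad/s
X_C = 1/(ωC) = 59800 Ω
Z = 5550 − j59800 Ω
|Z| = √(5550² + 59800²) = 60100 Ω
∠Z = arctan(-59800/5550) = -84.7°

-84.7°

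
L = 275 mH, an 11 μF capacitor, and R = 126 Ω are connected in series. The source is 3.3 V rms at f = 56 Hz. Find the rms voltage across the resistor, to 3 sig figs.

2.03 V

ω = 2πf = 351.9 rad/s
X_L = ωL = 96.8 Ω
X_C = 1/(ωC) = 258 Ω
Net reactance X = X_L − X_C = -162 Ω
Z = 126 − j162 Ω
|Z| = √(126² + 162²) = 205 Ω
I = V/|Z| = 16.1 mA
V_R = I·|Z_R| = 0.0161 × 126 = 2.03 V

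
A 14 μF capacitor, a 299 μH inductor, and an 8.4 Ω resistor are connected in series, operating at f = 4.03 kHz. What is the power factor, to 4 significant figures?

ω = 2πf = 25320 rad/s
X_L = ωL = 7.571 Ω
X_C = 1/(ωC) = 2.821 Ω
Net reactance X = X_L − X_C = 4.750 Ω
Z = 8.400 + j4.750 Ω
|Z| = √(8.400² + 4.750²) = 9.650 Ω
∠Z = arctan(4.750/8.400) = 29.49°
cos φ = cos(29.49°) = 0.8705

0.8705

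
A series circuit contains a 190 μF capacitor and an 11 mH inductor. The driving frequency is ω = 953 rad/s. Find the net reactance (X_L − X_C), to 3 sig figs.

X_L = ωL = 10.5 Ω
X_C = 1/(ωC) = 5.52 Ω
X = 10.5 − 5.52 = 4.96 Ω

4.96 Ω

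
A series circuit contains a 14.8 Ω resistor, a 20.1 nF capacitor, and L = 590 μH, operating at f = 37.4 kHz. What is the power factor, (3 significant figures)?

0.199

ω = 2πf = 235000 rad/s
X_L = ωL = 139 Ω
X_C = 1/(ωC) = 212 Ω
Net reactance X = X_L − X_C = -73.1 Ω
Z = 14.8 − j73.1 Ω
|Z| = √(14.8² + 73.1²) = 74.6 Ω
∠Z = arctan(-73.1/14.8) = -78.5°
cos φ = cos(-78.5°) = 0.199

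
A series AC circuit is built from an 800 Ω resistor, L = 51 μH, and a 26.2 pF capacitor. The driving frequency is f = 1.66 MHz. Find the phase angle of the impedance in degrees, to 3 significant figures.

ω = 2πf = 1.043e+07 rad/s
X_L = ωL = 532 Ω
X_C = 1/(ωC) = 3660 Ω
Net reactance X = X_L − X_C = -3130 Ω
Z = 800 − j3130 Ω
|Z| = √(800² + 3130²) = 3230 Ω
∠Z = arctan(-3130/800) = -75.7°

-75.7°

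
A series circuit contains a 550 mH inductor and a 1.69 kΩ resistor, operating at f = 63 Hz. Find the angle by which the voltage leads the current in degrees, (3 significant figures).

ω = 2πf = 395.8 rad/s
X_L = ωL = 218 Ω
Z = 1690 + j218 Ω
|Z| = √(1690² + 218²) = 1700 Ω
∠Z = arctan(218/1690) = 7.34°

7.34°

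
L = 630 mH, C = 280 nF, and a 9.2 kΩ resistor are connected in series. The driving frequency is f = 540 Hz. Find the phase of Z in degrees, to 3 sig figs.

6.73°

ω = 2πf = 3393 rad/s
X_L = ωL = 2140 Ω
X_C = 1/(ωC) = 1050 Ω
Net reactance X = X_L − X_C = 1080 Ω
Z = 9200 + j1080 Ω
|Z| = √(9200² + 1080²) = 9260 Ω
∠Z = arctan(1080/9200) = 6.73°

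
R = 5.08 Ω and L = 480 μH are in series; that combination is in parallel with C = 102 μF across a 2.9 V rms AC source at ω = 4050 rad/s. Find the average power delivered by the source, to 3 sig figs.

X_L = ωL = 1.94 Ω
X_C = 1/(ωC) = 2.42 Ω
Branch 1 (R+jX_L): Z₁ = 5.08 + j1.94 Ω, |Z₁| = 5.44 Ω
Branch 2 (−jX_C): Z₂ = −j2.42 Ω
Parallel: Z = Z₁Z₂/(Z₁+Z₂), |Z| = 2.58 Ω, ∠Z = -63.7°
I = V/|Z| = 1.12 A
P = VI cos φ = 2.9 × 1.12 × cos(-63.7°) = 1.44 W

1.44 W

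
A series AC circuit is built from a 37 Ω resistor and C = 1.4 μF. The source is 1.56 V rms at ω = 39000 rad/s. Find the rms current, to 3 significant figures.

X_C = 1/(ωC) = 18.3 Ω
Z = 37.0 − j18.3 Ω
|Z| = √(37.0² + 18.3²) = 41.3 Ω
I = V/|Z| = 1.56/41.3 = 37.8 mA

37.8 mA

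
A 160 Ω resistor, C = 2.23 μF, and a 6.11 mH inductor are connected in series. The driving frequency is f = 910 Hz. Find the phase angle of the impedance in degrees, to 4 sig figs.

ω = 2πf = 5718 rad/s
X_L = ωL = 34.94 Ω
X_C = 1/(ωC) = 78.43 Ω
Net reactance X = X_L − X_C = -43.49 Ω
Z = 160.0 − j43.49 Ω
|Z| = √(160.0² + 43.49²) = 165.8 Ω
∠Z = arctan(-43.49/160.0) = -15.21°

-15.21°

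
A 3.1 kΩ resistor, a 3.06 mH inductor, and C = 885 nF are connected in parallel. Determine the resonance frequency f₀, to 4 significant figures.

ω₀ = 1/√(LC) = 1/√(0.00306 × 8.85e-07) = 19220 rad/s
f₀ = ω₀/(2π) = 3.058 kHz

3.058 kHz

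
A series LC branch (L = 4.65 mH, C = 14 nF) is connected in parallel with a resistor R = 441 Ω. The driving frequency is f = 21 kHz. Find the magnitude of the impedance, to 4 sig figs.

ω = 2πf = 131900 rad/s
X_L = ωL = 613.6 Ω
X_C = 1/(ωC) = 541.3 Ω
Branch 1: Z₁ = R = 441.0 Ω
Branch 2 (series LC): Z₂ = j(X_L − X_C) = j72.21 Ω
Parallel: Z = Z₁Z₂/(Z₁+Z₂), |Z| = 71.26 Ω, ∠Z = 80.70°

71.26 Ω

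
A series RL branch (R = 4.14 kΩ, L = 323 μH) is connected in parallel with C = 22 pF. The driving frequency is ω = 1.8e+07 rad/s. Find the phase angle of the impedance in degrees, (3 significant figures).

X_L = ωL = 5810 Ω
X_C = 1/(ωC) = 2530 Ω
Branch 1 (R+jX_L): Z₁ = 4140 + j5810 Ω, |Z₁| = 7140 Ω
Branch 2 (−jX_C): Z₂ = −j2530 Ω
Parallel: Z = Z₁Z₂/(Z₁+Z₂), |Z| = 3410 Ω, ∠Z = -73.9°

-73.9°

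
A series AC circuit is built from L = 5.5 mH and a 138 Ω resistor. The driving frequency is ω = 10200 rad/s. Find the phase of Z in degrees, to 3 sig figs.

X_L = ωL = 56.1 Ω
Z = 138 + j56.1 Ω
|Z| = √(138² + 56.1²) = 149 Ω
∠Z = arctan(56.1/138) = 22.1°

22.1°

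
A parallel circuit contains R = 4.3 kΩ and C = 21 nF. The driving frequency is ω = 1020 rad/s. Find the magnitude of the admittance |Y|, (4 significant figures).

233.5 μS

X_C = 1/(ωC) = 46690 Ω
Parallel: admittances add. Y = 1/R + jωC
Y = (0.0002326 + j2.142e-05) S
|Y| = 0.0002335 S → |Z| = 1/|Y| = 4282 Ω, ∠Z = −∠Y = -5.262°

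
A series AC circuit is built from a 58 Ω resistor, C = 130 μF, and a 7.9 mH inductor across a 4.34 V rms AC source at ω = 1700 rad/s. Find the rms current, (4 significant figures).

X_L = ωL = 13.43 Ω
X_C = 1/(ωC) = 4.525 Ω
Net reactance X = X_L − X_C = 8.905 Ω
Z = 58.00 + j8.905 Ω
|Z| = √(58.00² + 8.905²) = 58.68 Ω
I = V/|Z| = 4.34/58.68 = 73.96 mA

73.96 mA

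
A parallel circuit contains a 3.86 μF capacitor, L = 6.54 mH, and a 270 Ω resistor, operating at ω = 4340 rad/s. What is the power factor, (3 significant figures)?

0.197

X_L = ωL = 28.4 Ω
X_C = 1/(ωC) = 59.7 Ω
Parallel: admittances add. Y = 1/R + 1/(jωL) + jωC
Y = (0.00370 − j0.0185) S
|Y| = 0.0188 S → |Z| = 1/|Y| = 53.1 Ω, ∠Z = −∠Y = 78.7°
cos φ = cos(78.7°) = 0.197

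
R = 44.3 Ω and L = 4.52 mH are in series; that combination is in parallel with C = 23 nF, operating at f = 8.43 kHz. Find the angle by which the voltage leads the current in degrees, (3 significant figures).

75.2°

ω = 2πf = 52970 rad/s
X_L = ωL = 239 Ω
X_C = 1/(ωC) = 821 Ω
Branch 1 (R+jX_L): Z₁ = 44.3 + j239 Ω, |Z₁| = 243 Ω
Branch 2 (−jX_C): Z₂ = −j821 Ω
Parallel: Z = Z₁Z₂/(Z₁+Z₂), |Z| = 343 Ω, ∠Z = 75.2°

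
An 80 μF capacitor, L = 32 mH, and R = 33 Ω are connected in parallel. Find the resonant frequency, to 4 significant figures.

99.47 Hz

ω₀ = 1/√(LC) = 1/√(0.032 × 8e-05) = 625.0 rad/s
f₀ = ω₀/(2π) = 99.47 Hz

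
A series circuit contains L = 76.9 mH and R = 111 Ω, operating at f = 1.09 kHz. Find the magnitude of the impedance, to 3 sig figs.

538 Ω

ω = 2πf = 6849 rad/s
X_L = ωL = 527 Ω
Z = 111 + j527 Ω
|Z| = √(111² + 527²) = 538 Ω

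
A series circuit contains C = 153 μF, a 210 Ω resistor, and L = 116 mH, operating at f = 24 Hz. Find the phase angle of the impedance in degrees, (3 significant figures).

-7.02°

ω = 2πf = 150.8 rad/s
X_L = ωL = 17.5 Ω
X_C = 1/(ωC) = 43.3 Ω
Net reactance X = X_L − X_C = -25.9 Ω
Z = 210 − j25.9 Ω
|Z| = √(210² + 25.9²) = 212 Ω
∠Z = arctan(-25.9/210) = -7.02°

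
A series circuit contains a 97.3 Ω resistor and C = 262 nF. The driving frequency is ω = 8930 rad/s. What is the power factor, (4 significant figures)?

X_C = 1/(ωC) = 427.4 Ω
Z = 97.30 − j427.4 Ω
|Z| = √(97.30² + 427.4²) = 438.3 Ω
∠Z = arctan(-427.4/97.30) = -77.18°
cos φ = cos(-77.18°) = 0.2220

0.2220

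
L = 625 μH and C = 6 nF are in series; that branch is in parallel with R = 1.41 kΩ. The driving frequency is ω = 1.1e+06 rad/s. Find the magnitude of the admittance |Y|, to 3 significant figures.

2.00 mS

X_L = ωL = 688 Ω
X_C = 1/(ωC) = 152 Ω
Branch 1: Z₁ = R = 1410 Ω
Branch 2 (series LC): Z₂ = j(X_L − X_C) = j536 Ω
Parallel: Z = Z₁Z₂/(Z₁+Z₂), |Z| = 501 Ω, ∠Z = 69.2°
|Y| = 1/|Z| = 2.00 mS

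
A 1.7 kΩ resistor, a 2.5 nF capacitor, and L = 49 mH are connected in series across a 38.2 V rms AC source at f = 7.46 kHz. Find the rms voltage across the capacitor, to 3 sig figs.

50.4 V

ω = 2πf = 46870 rad/s
X_L = ωL = 2300 Ω
X_C = 1/(ωC) = 8530 Ω
Net reactance X = X_L − X_C = -6240 Ω
Z = 1700 − j6240 Ω
|Z| = √(1700² + 6240²) = 6460 Ω
I = V/|Z| = 5.91 mA
V_C = I·|Z_C| = 0.00591 × 8530 = 50.4 V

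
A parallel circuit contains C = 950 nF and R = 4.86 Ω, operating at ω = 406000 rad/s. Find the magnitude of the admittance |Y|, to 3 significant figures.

X_C = 1/(ωC) = 2.59 Ω
Parallel: admittances add. Y = 1/R + jωC
Y = (0.206 + j0.386) S
|Y| = 0.437 S → |Z| = 1/|Y| = 2.29 Ω, ∠Z = −∠Y = -61.9°

437 mS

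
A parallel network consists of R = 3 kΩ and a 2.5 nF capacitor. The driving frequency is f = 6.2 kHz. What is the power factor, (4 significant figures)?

0.9599

ω = 2πf = 38960 rad/s
X_C = 1/(ωC) = 10270 Ω
Parallel: admittances add. Y = 1/R + jωC
Y = (0.0003333 + j9.739e-05) S
|Y| = 0.0003473 S → |Z| = 1/|Y| = 2880 Ω, ∠Z = −∠Y = -16.29°
cos φ = cos(-16.29°) = 0.9599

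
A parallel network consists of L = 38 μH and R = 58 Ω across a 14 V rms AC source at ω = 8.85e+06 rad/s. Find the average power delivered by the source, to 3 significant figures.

X_L = ωL = 336 Ω
Parallel: admittances add. Y = 1/R + 1/(jωL)
Y = (0.0172 − j0.00297) S
|Y| = 0.0175 S → |Z| = 1/|Y| = 57.2 Ω, ∠Z = −∠Y = 9.79°
I = V/|Z| = 245 mA
P = VI cos φ = 14 × 0.245 × cos(9.79°) = 3.38 W

3.38 W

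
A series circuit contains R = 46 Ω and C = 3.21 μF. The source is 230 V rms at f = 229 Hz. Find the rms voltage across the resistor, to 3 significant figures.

ω = 2πf = 1439 rad/s
X_C = 1/(ωC) = 217 Ω
Z = 46.0 − j217 Ω
|Z| = √(46.0² + 217²) = 221 Ω
I = V/|Z| = 1.04 A
V_R = I·|Z_R| = 1.04 × 46.0 = 47.8 V

47.8 V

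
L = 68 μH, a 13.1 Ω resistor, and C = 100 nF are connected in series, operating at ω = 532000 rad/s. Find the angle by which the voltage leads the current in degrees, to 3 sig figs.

53.0°

X_L = ωL = 36.2 Ω
X_C = 1/(ωC) = 18.8 Ω
Net reactance X = X_L − X_C = 17.4 Ω
Z = 13.1 + j17.4 Ω
|Z| = √(13.1² + 17.4²) = 21.8 Ω
∠Z = arctan(17.4/13.1) = 53.0°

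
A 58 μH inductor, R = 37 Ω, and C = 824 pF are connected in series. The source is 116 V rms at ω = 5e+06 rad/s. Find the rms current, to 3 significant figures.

X_L = ωL = 290 Ω
X_C = 1/(ωC) = 243 Ω
Net reactance X = X_L − X_C = 47.3 Ω
Z = 37.0 + j47.3 Ω
|Z| = √(37.0² + 47.3²) = 60.0 Ω
I = V/|Z| = 116/60.0 = 1.93 A

1.93 A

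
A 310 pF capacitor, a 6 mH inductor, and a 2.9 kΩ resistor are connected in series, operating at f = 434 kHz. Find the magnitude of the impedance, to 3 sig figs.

15500 Ω

ω = 2πf = 2.727e+06 rad/s
X_L = ωL = 16400 Ω
X_C = 1/(ωC) = 1180 Ω
Net reactance X = X_L − X_C = 15200 Ω
Z = 2900 + j15200 Ω
|Z| = √(2900² + 15200²) = 15500 Ω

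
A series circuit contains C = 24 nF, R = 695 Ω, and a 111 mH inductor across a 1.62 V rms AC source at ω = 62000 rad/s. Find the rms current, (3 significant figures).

259 μA

X_L = ωL = 6880 Ω
X_C = 1/(ωC) = 672 Ω
Net reactance X = X_L − X_C = 6210 Ω
Z = 695 + j6210 Ω
|Z| = √(695² + 6210²) = 6250 Ω
I = V/|Z| = 1.62/6250 = 259 μA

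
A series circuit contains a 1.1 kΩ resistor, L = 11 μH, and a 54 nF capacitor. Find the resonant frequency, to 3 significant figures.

ω₀ = 1/√(LC) = 1/√(1.1e-05 × 5.4e-08) = 1.297e+06 rad/s
f₀ = ω₀/(2π) = 207 kHz

207 kHz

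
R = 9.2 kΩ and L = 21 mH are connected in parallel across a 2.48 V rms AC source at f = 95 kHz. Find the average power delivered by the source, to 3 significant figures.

669 μW

ω = 2πf = 596900 rad/s
X_L = ωL = 12500 Ω
Parallel: admittances add. Y = 1/R + 1/(jωL)
Y = (0.000109 − j7.98e-05) S
|Y| = 0.000135 S → |Z| = 1/|Y| = 7420 Ω, ∠Z = −∠Y = 36.3°
I = V/|Z| = 334 μA
P = VI cos φ = 2.48 × 0.000334 × cos(36.3°) = 669 μW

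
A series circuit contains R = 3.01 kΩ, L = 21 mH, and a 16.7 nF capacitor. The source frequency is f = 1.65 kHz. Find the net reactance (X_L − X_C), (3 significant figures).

ω = 2πf = 10370 rad/s
X_L = ωL = 218 Ω
X_C = 1/(ωC) = 5780 Ω
X = 218 − 5780 = -5560 Ω

-5560 Ω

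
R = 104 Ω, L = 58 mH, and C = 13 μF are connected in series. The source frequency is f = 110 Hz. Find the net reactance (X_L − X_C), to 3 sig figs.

ω = 2πf = 691.2 rad/s
X_L = ωL = 40.1 Ω
X_C = 1/(ωC) = 111 Ω
X = 40.1 − 111 = -71.2 Ω

-71.2 Ω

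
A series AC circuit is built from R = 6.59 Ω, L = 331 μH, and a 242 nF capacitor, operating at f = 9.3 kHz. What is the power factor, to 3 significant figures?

0.127

ω = 2πf = 58430 rad/s
X_L = ωL = 19.3 Ω
X_C = 1/(ωC) = 70.7 Ω
Net reactance X = X_L − X_C = -51.4 Ω
Z = 6.59 − j51.4 Ω
|Z| = √(6.59² + 51.4²) = 51.8 Ω
∠Z = arctan(-51.4/6.59) = -82.7°
cos φ = cos(-82.7°) = 0.127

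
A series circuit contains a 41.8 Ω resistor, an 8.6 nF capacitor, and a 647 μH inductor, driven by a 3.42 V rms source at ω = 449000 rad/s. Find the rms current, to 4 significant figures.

65.32 mA

X_L = ωL = 290.5 Ω
X_C = 1/(ωC) = 259.0 Ω
Net reactance X = X_L − X_C = 31.53 Ω
Z = 41.80 + j31.53 Ω
|Z| = √(41.80² + 31.53²) = 52.36 Ω
I = V/|Z| = 3.42/52.36 = 65.32 mA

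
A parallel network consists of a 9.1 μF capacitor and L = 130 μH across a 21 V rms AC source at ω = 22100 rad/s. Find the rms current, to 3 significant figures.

X_L = ωL = 2.87 Ω
X_C = 1/(ωC) = 4.97 Ω
Parallel: admittances add. Y = 1/(jωL) + jωC
Y = (0 − j0.147) S
|Y| = 0.147 S → |Z| = 1/|Y| = 6.80 Ω, ∠Z = −∠Y = 90.0°
I = V/|Z| = 21/6.80 = 3.09 A

3.09 A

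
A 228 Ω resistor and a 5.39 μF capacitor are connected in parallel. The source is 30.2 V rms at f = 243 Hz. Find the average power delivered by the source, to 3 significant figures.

ω = 2πf = 1527 rad/s
X_C = 1/(ωC) = 122 Ω
Parallel: admittances add. Y = 1/R + jωC
Y = (0.00439 + j0.00823) S
|Y| = 0.00933 S → |Z| = 1/|Y| = 107 Ω, ∠Z = −∠Y = -61.9°
I = V/|Z| = 282 mA
P = VI cos φ = 30.2 × 0.282 × cos(-61.9°) = 4.00 W

4.00 W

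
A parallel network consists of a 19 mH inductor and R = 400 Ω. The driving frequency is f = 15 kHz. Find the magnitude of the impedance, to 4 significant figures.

ω = 2πf = 94250 rad/s
X_L = ωL = 1791 Ω
Parallel: admittances add. Y = 1/R + 1/(jωL)
Y = (0.002500 − j0.0005584) S
|Y| = 0.002562 S → |Z| = 1/|Y| = 390.4 Ω, ∠Z = −∠Y = 12.59°

390.4 Ω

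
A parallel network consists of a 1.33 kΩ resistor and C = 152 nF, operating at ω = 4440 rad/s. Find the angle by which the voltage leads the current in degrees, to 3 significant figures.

X_C = 1/(ωC) = 1480 Ω
Parallel: admittances add. Y = 1/R + jωC
Y = (0.000752 + j0.000675) S
|Y| = 0.00101 S → |Z| = 1/|Y| = 990 Ω, ∠Z = −∠Y = -41.9°

-41.9°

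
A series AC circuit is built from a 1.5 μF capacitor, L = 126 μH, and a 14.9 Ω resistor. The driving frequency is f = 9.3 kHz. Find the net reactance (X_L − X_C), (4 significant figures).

ω = 2πf = 58430 rad/s
X_L = ωL = 7.363 Ω
X_C = 1/(ωC) = 11.41 Ω
X = 7.363 − 11.41 = -4.046 Ω

-4.046 Ω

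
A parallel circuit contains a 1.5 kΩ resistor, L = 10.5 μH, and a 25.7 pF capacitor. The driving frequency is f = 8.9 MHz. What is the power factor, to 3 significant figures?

ω = 2πf = 5.592e+07 rad/s
X_L = ωL = 587 Ω
X_C = 1/(ωC) = 696 Ω
Parallel: admittances add. Y = 1/R + 1/(jωL) + jωC
Y = (0.000667 − j0.000266) S
|Y| = 0.000718 S → |Z| = 1/|Y| = 1390 Ω, ∠Z = −∠Y = 21.7°
cos φ = cos(21.7°) = 0.929

0.929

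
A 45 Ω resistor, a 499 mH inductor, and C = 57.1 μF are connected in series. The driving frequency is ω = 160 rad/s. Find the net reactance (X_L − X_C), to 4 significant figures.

X_L = ωL = 79.84 Ω
X_C = 1/(ωC) = 109.5 Ω
X = 79.84 − 109.5 = -29.62 Ω

-29.62 Ω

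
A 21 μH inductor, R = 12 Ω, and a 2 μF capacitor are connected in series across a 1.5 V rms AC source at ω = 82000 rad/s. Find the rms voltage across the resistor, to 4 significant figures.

X_L = ωL = 1.722 Ω
X_C = 1/(ωC) = 6.098 Ω
Net reactance X = X_L − X_C = -4.376 Ω
Z = 12.00 − j4.376 Ω
|Z| = √(12.00² + 4.376²) = 12.77 Ω
I = V/|Z| = 117.4 mA
V_R = I·|Z_R| = 0.1174 × 12.00 = 1.409 V

1.409 V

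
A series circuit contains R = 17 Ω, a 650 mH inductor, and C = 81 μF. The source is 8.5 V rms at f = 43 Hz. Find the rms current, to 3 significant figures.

64.9 mA

ω = 2πf = 270.2 rad/s
X_L = ωL = 176 Ω
X_C = 1/(ωC) = 45.7 Ω
Net reactance X = X_L − X_C = 130 Ω
Z = 17.0 + j130 Ω
|Z| = √(17.0² + 130²) = 131 Ω
I = V/|Z| = 8.5/131 = 64.9 mA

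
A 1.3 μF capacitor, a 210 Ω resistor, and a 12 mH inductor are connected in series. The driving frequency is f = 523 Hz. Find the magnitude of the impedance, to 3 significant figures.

286 Ω

ω = 2πf = 3286 rad/s
X_L = ωL = 39.4 Ω
X_C = 1/(ωC) = 234 Ω
Net reactance X = X_L − X_C = -195 Ω
Z = 210 − j195 Ω
|Z| = √(210² + 195²) = 286 Ω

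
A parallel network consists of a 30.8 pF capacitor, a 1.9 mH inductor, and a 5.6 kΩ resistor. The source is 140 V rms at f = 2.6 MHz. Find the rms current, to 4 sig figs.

70.51 mA

ω = 2πf = 1.634e+07 rad/s
X_L = ωL = 31040 Ω
X_C = 1/(ωC) = 1987 Ω
Parallel: admittances add. Y = 1/R + 1/(jωL) + jωC
Y = (0.0001786 + j0.0004709) S
|Y| = 0.0005037 S → |Z| = 1/|Y| = 1985 Ω, ∠Z = −∠Y = -69.23°
I = V/|Z| = 140/1985 = 70.51 mA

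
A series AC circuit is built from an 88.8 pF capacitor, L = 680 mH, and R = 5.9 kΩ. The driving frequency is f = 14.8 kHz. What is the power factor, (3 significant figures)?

ω = 2πf = 92990 rad/s
X_L = ωL = 63200 Ω
X_C = 1/(ωC) = 121000 Ω
Net reactance X = X_L − X_C = -57900 Ω
Z = 5900 − j57900 Ω
|Z| = √(5900² + 57900²) = 58200 Ω
∠Z = arctan(-57900/5900) = -84.2°
cos φ = cos(-84.2°) = 0.101

0.101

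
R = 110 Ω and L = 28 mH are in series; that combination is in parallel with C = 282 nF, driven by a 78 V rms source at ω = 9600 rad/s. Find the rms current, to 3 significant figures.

108 mA

X_L = ωL = 269 Ω
X_C = 1/(ωC) = 369 Ω
Branch 1 (R+jX_L): Z₁ = 110 + j269 Ω, |Z₁| = 290 Ω
Branch 2 (−jX_C): Z₂ = −j369 Ω
Parallel: Z = Z₁Z₂/(Z₁+Z₂), |Z| = 720 Ω, ∠Z = 20.2°
I = V/|Z| = 78/720 = 108 mA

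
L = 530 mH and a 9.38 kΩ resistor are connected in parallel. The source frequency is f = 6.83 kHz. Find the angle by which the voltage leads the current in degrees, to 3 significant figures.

ω = 2πf = 42910 rad/s
X_L = ωL = 22700 Ω
Parallel: admittances add. Y = 1/R + 1/(jωL)
Y = (0.000107 − j4.4e-05) S
|Y| = 0.000115 S → |Z| = 1/|Y| = 8670 Ω, ∠Z = −∠Y = 22.4°

22.4°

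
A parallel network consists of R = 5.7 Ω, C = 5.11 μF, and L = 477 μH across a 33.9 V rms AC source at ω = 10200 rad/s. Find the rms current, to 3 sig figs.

X_L = ωL = 4.87 Ω
X_C = 1/(ωC) = 19.2 Ω
Parallel: admittances add. Y = 1/R + 1/(jωL) + jωC
Y = (0.175 − j0.153) S
|Y| = 0.233 S → |Z| = 1/|Y| = 4.29 Ω, ∠Z = −∠Y = 41.2°
I = V/|Z| = 33.9/4.29 = 7.90 A

7.90 A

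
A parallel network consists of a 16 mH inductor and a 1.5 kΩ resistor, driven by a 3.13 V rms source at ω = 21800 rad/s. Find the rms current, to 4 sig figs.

X_L = ωL = 348.8 Ω
Parallel: admittances add. Y = 1/R + 1/(jωL)
Y = (0.0006667 − j0.002867) S
|Y| = 0.002943 S → |Z| = 1/|Y| = 339.7 Ω, ∠Z = −∠Y = 76.91°
I = V/|Z| = 3.13/339.7 = 9.213 mA

9.213 mA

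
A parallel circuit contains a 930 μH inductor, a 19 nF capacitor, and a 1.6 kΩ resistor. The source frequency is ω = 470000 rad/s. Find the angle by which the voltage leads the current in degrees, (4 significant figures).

X_L = ωL = 437.1 Ω
X_C = 1/(ωC) = 112.0 Ω
Parallel: admittances add. Y = 1/R + 1/(jωL) + jωC
Y = (0.0006250 + j0.006642) S
|Y| = 0.006672 S → |Z| = 1/|Y| = 149.9 Ω, ∠Z = −∠Y = -84.62°

-84.62°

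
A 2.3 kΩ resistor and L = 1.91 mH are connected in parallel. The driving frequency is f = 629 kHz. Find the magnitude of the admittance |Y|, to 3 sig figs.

455 μS

ω = 2πf = 3.952e+06 rad/s
X_L = ωL = 7550 Ω
Parallel: admittances add. Y = 1/R + 1/(jωL)
Y = (0.000435 − j0.000132) S
|Y| = 0.000455 S → |Z| = 1/|Y| = 2200 Ω, ∠Z = −∠Y = 16.9°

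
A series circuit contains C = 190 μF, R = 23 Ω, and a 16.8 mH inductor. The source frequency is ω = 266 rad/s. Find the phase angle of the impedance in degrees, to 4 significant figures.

-33.66°

X_L = ωL = 4.469 Ω
X_C = 1/(ωC) = 19.79 Ω
Net reactance X = X_L − X_C = -15.32 Ω
Z = 23.00 − j15.32 Ω
|Z| = √(23.00² + 15.32²) = 27.63 Ω
∠Z = arctan(-15.32/23.00) = -33.66°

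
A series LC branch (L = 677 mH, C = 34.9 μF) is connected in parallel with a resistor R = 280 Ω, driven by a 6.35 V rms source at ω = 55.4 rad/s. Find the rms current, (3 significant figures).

X_L = ωL = 37.5 Ω
X_C = 1/(ωC) = 517 Ω
Branch 1: Z₁ = R = 280 Ω
Branch 2 (series LC): Z₂ = j(X_L − X_C) = −j480 Ω
Parallel: Z = Z₁Z₂/(Z₁+Z₂), |Z| = 242 Ω, ∠Z = -30.3°
I = V/|Z| = 6.35/242 = 26.3 mA

26.3 mA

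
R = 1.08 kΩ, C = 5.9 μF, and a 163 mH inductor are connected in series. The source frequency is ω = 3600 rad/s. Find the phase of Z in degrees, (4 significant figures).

X_L = ωL = 586.8 Ω
X_C = 1/(ωC) = 47.08 Ω
Net reactance X = X_L − X_C = 539.7 Ω
Z = 1080 + j539.7 Ω
|Z| = √(1080² + 539.7²) = 1207 Ω
∠Z = arctan(539.7/1080) = 26.55°

26.55°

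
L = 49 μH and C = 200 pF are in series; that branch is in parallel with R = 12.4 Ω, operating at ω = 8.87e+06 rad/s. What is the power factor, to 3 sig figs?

0.995

X_L = ωL = 435 Ω
X_C = 1/(ωC) = 564 Ω
Branch 1: Z₁ = R = 12.4 Ω
Branch 2 (series LC): Z₂ = j(X_L − X_C) = −j129 Ω
Parallel: Z = Z₁Z₂/(Z₁+Z₂), |Z| = 12.3 Ω, ∠Z = -5.49°
cos φ = cos(-5.49°) = 0.995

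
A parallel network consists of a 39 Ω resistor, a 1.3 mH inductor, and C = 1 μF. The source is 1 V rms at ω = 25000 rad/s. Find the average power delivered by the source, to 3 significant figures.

25.6 mW

X_L = ωL = 32.5 Ω
X_C = 1/(ωC) = 40.0 Ω
Parallel: admittances add. Y = 1/R + 1/(jωL) + jωC
Y = (0.0256 − j0.00577) S
|Y| = 0.0263 S → |Z| = 1/|Y| = 38.0 Ω, ∠Z = −∠Y = 12.7°
I = V/|Z| = 26.3 mA
P = VI cos φ = 1 × 0.0263 × cos(12.7°) = 25.6 mW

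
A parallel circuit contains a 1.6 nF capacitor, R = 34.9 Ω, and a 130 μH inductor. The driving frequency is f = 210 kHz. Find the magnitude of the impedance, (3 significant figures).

ω = 2πf = 1.319e+06 rad/s
X_L = ωL = 172 Ω
X_C = 1/(ωC) = 474 Ω
Parallel: admittances add. Y = 1/R + 1/(jωL) + jωC
Y = (0.0287 − j0.00372) S
|Y| = 0.0289 S → |Z| = 1/|Y| = 34.6 Ω, ∠Z = −∠Y = 7.39°

34.6 Ω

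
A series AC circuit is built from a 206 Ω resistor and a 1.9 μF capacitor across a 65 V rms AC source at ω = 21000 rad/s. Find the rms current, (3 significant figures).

X_C = 1/(ωC) = 25.1 Ω
Z = 206 − j25.1 Ω
|Z| = √(206² + 25.1²) = 208 Ω
I = V/|Z| = 65/208 = 313 mA

313 mA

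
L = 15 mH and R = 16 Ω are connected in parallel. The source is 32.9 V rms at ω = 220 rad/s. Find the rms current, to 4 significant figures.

10.18 A

X_L = ωL = 3.300 Ω
Parallel: admittances add. Y = 1/R + 1/(jωL)
Y = (0.06250 − j0.3030) S
|Y| = 0.3094 S → |Z| = 1/|Y| = 3.232 Ω, ∠Z = −∠Y = 78.35°
I = V/|Z| = 32.9/3.232 = 10.18 A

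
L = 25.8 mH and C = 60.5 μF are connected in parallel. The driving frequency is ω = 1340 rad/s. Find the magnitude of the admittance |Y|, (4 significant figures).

X_L = ωL = 34.57 Ω
X_C = 1/(ωC) = 12.34 Ω
Parallel: admittances add. Y = 1/(jωL) + jωC
Y = (0 + j0.05214) S
|Y| = 0.05214 S → |Z| = 1/|Y| = 19.18 Ω, ∠Z = −∠Y = -90.00°

52.14 mS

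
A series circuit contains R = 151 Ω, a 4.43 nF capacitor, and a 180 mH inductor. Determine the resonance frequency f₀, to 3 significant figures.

ω₀ = 1/√(LC) = 1/√(0.18 × 4.43e-09) = 35410 rad/s
f₀ = ω₀/(2π) = 5.64 kHz

5.64 kHz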